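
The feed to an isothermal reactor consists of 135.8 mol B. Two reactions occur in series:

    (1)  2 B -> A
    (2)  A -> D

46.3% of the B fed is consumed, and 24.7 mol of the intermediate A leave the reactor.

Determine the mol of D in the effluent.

Conversion of B: B consumed = 2ξ₁ = 0.463 × 135.8 → ξ₁ = 31.44 mol.
A balance: n_A = 0 + 1ξ₁ − 1ξ₂ = 24.7 → ξ₂ = (1·31.44 − 24.7)/1 = 6.738 mol.
Outlet amounts (n = n₀ + Σ ν·ξ):
  B: 135.8 − 2(31.44) = 72.92
  A: 0 + 1(31.44) − 1(6.738) = 24.7
  D: 0 + 1(6.738) = 6.738

6.74 mol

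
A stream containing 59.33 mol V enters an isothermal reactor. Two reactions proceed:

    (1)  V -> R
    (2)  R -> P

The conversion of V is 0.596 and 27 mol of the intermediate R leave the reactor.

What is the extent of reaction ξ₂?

ξ₂ = 8.36 mol

Conversion of V: V consumed = 1ξ₁ = 0.596 × 59.33 → ξ₁ = 35.36 mol.
R balance: n_R = 0 + 1ξ₁ − 1ξ₂ = 27 → ξ₂ = (1·35.36 − 27)/1 = 8.361 mol.
Outlet amounts (n = n₀ + Σ ν·ξ):
  V: 59.33 − 1(35.36) = 23.97
  R: 0 + 1(35.36) − 1(8.361) = 27
  P: 0 + 1(8.361) = 8.361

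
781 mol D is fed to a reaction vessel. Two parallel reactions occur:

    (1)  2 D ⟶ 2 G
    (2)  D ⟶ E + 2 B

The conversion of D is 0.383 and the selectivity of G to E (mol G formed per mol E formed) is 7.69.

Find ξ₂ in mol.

Conversion of D: D consumed = 0.383 × 781 = 299.1 mol = 2ξ₁ + 1ξ₂.
Selectivity: 2ξ₁ / (1ξ₂) = 7.69 → ξ₁ = 3.845 ξ₂.
Substitute: (2·3.845 + 1) ξ₂ = 299.1 → ξ₂ = 34.42 mol, ξ₁ = 132.4 mol.
Outlet amounts (n = n₀ + Σ ν·ξ):
  D: 781 − 2(132.4) − 1(34.42) = 481.9
  G: 0 + 2(132.4) = 264.7
  E: 0 + 1(34.42) = 34.42
  B: 0 + 2(34.42) = 68.84

ξ₂ = 34.4 mol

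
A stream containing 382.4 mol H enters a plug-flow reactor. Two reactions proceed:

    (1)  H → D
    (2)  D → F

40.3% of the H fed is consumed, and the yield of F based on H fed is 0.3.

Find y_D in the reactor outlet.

Conversion of H: H consumed = 1ξ₁ = 0.403 × 382.4 → ξ₁ = 154.1 mol.
Yield of F: 1ξ₂ / 382.4 = 0.3 → ξ₂ = 114.7 mol.
Outlet amounts (n = n₀ + Σ ν·ξ):
  H: 382.4 − 1(154.1) = 228.3
  D: 0 + 1(154.1) − 1(114.7) = 39.39
  F: 0 + 1(114.7) = 114.7
Total out = 382.4 mol; y_D = 39.39 / 382.4 = 0.103.

0.103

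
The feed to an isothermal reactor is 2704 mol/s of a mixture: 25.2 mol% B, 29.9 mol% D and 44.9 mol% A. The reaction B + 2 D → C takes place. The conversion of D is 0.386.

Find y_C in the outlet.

D reacted = 0.386 × 808.5 = 312.1 mol/s; ν_D = −2, so ξ = 312.1/2 = 156 mol/s.
Outlet amounts (n = n₀ + ν ξ):
  B: 681.4 − 1(156) = 525.4
  D: 808.5 − 2(156) = 496.4
  C: 0 + 1(156) = 156
  A: 1214 (inert)
Total out = 2392 mol/s; y_C = 156 / 2392 = 0.06524.

0.0652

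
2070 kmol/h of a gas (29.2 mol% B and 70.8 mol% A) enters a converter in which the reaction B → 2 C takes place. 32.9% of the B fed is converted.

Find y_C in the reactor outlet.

B reacted = 0.329 × 604.4 = 198.9 kmol/h; ν_B = −1, so ξ = 198.9/1 = 198.9 kmol/h.
Outlet amounts (n = n₀ + ν ξ):
  B: 604.4 − 1(198.9) = 405.6
  C: 0 + 2(198.9) = 397.7
  A: 1466 (inert)
Total out = 2269 kmol/h; y_C = 397.7 / 2269 = 0.1753.

0.175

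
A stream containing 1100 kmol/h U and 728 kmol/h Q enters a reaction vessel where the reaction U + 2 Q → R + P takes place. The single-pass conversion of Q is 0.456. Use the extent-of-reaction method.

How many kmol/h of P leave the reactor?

166 kmol/h

Q reacted = 0.456 × 728 = 332 kmol/h; ν_Q = −2, so ξ = 332/2 = 166 kmol/h.
Outlet amounts (n = n₀ + ν ξ):
  U: 1100 − 1(166) = 934
  Q: 728 − 2(166) = 396
  R: 0 + 1(166) = 166
  P: 0 + 1(166) = 166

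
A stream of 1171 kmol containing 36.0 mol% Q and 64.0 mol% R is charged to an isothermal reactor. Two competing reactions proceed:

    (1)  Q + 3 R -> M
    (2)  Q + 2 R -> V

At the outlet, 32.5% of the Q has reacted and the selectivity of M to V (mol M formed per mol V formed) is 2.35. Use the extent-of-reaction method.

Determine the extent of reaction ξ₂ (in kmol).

Conversion of Q: Q consumed = 0.325 × 421.6 = 137 kmol = 1ξ₁ + 1ξ₂.
Selectivity: 1ξ₁ / (1ξ₂) = 2.35 → ξ₁ = 2.35 ξ₂.
Substitute: (1·2.35 + 1) ξ₂ = 137 → ξ₂ = 40.9 kmol, ξ₁ = 96.11 kmol.
Outlet amounts (n = n₀ + Σ ν·ξ):
  Q: 421.6 − 1(96.11) − 1(40.9) = 284.6
  R: 749.4 − 3(96.11) − 2(40.9) = 379.3
  M: 0 + 1(96.11) = 96.11
  V: 0 + 1(40.9) = 40.9

ξ₂ = 40.9 kmol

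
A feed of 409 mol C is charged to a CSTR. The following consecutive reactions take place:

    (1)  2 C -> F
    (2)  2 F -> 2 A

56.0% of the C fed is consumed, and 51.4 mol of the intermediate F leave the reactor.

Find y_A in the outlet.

Conversion of C: C consumed = 2ξ₁ = 0.56 × 409 → ξ₁ = 114.5 mol.
F balance: n_F = 0 + 1ξ₁ − 2ξ₂ = 51.4 → ξ₂ = (1·114.5 − 51.4)/2 = 31.56 mol.
Outlet amounts (n = n₀ + Σ ν·ξ):
  C: 409 − 2(114.5) = 180
  F: 0 + 1(114.5) − 2(31.56) = 51.4
  A: 0 + 2(31.56) = 63.12
Total out = 294.5 mol; y_A = 63.12 / 294.5 = 0.2143.

0.214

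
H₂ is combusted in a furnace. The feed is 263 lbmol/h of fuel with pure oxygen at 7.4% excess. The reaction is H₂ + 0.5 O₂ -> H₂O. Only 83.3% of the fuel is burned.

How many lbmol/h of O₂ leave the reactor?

Stoichiometric O₂ = 0.5 × 263 = 131.5 lbmol/h; O₂ fed = 131.5 × 1.074 = 141.2 lbmol/h.
Fuel reacted = 0.833 × 263 → ξ = 219.1 lbmol/h.
Outlet (n = n₀ + ν ξ):
  H₂: 263 − 1(219.1) = 43.92
  O₂: 141.2 − 0.5(219.1) = 31.69
  H₂O: 0 + 1(219.1) = 219.1

31.7 lbmol/h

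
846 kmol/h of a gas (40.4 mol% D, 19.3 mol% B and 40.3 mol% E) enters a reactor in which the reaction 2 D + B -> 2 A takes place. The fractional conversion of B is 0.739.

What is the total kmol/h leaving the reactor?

725 kmol/h

B reacted = 0.739 × 163.3 = 120.7 kmol/h; ν_B = −1, so ξ = 120.7/1 = 120.7 kmol/h.
Outlet amounts (n = n₀ + ν ξ):
  D: 341.8 − 2(120.7) = 100.5
  B: 163.3 − 1(120.7) = 42.62
  A: 0 + 2(120.7) = 241.3
  E: 340.9 (inert)
Total out = 100.5 + 42.62 + 241.3 + 340.9 = 725.3 kmol/h.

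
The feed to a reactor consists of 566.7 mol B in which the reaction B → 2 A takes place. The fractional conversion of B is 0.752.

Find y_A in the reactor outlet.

0.858

B reacted = 0.752 × 566.7 = 426.2 mol; ν_B = −1, so ξ = 426.2/1 = 426.2 mol.
Outlet amounts (n = n₀ + ν ξ):
  B: 566.7 − 1(426.2) = 140.5
  A: 0 + 2(426.2) = 852.3
Total out = 992.9 mol; y_A = 852.3 / 992.9 = 0.8584.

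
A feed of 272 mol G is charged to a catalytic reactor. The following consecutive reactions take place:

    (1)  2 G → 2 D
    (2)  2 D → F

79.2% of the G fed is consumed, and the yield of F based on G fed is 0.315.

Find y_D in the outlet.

0.236

Conversion of G: G consumed = 2ξ₁ = 0.792 × 272 → ξ₁ = 107.7 mol.
Yield of F: 1ξ₂ / 272 = 0.315 → ξ₂ = 85.68 mol.
Outlet amounts (n = n₀ + Σ ν·ξ):
  G: 272 − 2(107.7) = 56.58
  D: 0 + 2(107.7) − 2(85.68) = 44.06
  F: 0 + 1(85.68) = 85.68
Total out = 186.3 mol; y_D = 44.06 / 186.3 = 0.2365.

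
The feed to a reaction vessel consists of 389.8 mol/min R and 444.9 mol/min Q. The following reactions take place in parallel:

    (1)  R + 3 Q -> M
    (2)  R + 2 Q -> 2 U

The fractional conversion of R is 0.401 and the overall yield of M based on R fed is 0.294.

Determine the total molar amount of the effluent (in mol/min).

449 mol/min

Yield of M: 1ξ₁ / 389.8 = 0.294 → ξ₁ = 114.6 mol/min.
Conversion of R: 1ξ₁ + 1ξ₂ = 0.401 × 389.8 = 156.3 → ξ₂ = 41.71 mol/min.
Outlet amounts (n = n₀ + Σ ν·ξ):
  R: 389.8 − 1(114.6) − 1(41.71) = 233.5
  Q: 444.9 − 3(114.6) − 2(41.71) = 17.68
  M: 0 + 1(114.6) = 114.6
  U: 0 + 2(41.71) = 83.42
Total out = 233.5 + 17.68 + 114.6 + 83.42 = 449.2 mol/min.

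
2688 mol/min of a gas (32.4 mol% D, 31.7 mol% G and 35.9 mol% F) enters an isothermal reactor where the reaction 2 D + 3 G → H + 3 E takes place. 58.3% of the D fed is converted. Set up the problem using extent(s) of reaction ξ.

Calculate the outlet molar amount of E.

D reacted = 0.583 × 870.9 = 507.7 mol/min; ν_D = −2, so ξ = 507.7/2 = 253.9 mol/min.
Outlet amounts (n = n₀ + ν ξ):
  D: 870.9 − 2(253.9) = 363.2
  G: 852.1 − 3(253.9) = 90.48
  H: 0 + 1(253.9) = 253.9
  E: 0 + 3(253.9) = 761.6
  F: 965 (inert)

762 mol/min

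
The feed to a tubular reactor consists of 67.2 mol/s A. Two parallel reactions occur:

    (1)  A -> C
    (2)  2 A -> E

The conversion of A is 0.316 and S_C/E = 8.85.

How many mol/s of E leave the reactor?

1.96 mol/s

Conversion of A: A consumed = 0.316 × 67.2 = 21.24 mol/s = 1ξ₁ + 2ξ₂.
Selectivity: 1ξ₁ / (1ξ₂) = 8.85 → ξ₁ = 8.85 ξ₂.
Substitute: (1·8.85 + 2) ξ₂ = 21.24 → ξ₂ = 1.957 mol/s, ξ₁ = 17.32 mol/s.
Outlet amounts (n = n₀ + Σ ν·ξ):
  A: 67.2 − 1(17.32) − 2(1.957) = 45.96
  C: 0 + 1(17.32) = 17.32
  E: 0 + 1(1.957) = 1.957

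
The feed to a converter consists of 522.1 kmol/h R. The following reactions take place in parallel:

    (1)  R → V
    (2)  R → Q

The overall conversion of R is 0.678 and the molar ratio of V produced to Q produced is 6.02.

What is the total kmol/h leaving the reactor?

Conversion of R: R consumed = 0.678 × 522.1 = 354 kmol/h = 1ξ₁ + 1ξ₂.
Selectivity: 1ξ₁ / (1ξ₂) = 6.02 → ξ₁ = 6.02 ξ₂.
Substitute: (1·6.02 + 1) ξ₂ = 354 → ξ₂ = 50.43 kmol/h, ξ₁ = 303.6 kmol/h.
Outlet amounts (n = n₀ + Σ ν·ξ):
  R: 522.1 − 1(303.6) − 1(50.43) = 168.1
  V: 0 + 1(303.6) = 303.6
  Q: 0 + 1(50.43) = 50.43
Total out = 168.1 + 303.6 + 50.43 = 522.1 kmol/h.

522 kmol/h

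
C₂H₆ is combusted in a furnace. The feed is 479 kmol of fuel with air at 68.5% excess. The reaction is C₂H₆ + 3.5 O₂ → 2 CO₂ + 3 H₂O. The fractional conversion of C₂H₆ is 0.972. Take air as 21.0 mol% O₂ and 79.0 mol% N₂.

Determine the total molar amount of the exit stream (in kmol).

Stoichiometric O₂ = 3.5 × 479 = 1676 kmol; O₂ fed = 1676 × 1.685 = 2825 kmol.
N₂ fed = 2825 × 79/21 = 10630 kmol.
Fuel reacted = 0.972 × 479 → ξ = 465.6 kmol.
Outlet (n = n₀ + ν ξ):
  C₂H₆: 479 − 1(465.6) = 13.41
  O₂: 2825 − 3.5(465.6) = 1195
  N₂: 10630 (inert)
  CO₂: 0 + 2(465.6) = 931.2
  H₂O: 0 + 3(465.6) = 1397
Total out = 13.41 + 1195 + 10630 + 931.2 + 1397 = 14160 kmol.

14200 kmol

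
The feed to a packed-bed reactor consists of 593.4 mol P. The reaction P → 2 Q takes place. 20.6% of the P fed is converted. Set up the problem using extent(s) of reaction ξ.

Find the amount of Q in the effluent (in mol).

P reacted = 0.206 × 593.4 = 122.2 mol; ν_P = −1, so ξ = 122.2/1 = 122.2 mol.
Outlet amounts (n = n₀ + ν ξ):
  P: 593.4 − 1(122.2) = 471.2
  Q: 0 + 2(122.2) = 244.5

244 mol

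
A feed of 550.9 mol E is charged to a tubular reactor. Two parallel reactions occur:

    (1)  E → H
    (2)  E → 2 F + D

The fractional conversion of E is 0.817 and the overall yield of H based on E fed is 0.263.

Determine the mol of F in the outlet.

610 mol

Yield of H: 1ξ₁ / 550.9 = 0.263 → ξ₁ = 144.9 mol.
Conversion of E: 1ξ₁ + 1ξ₂ = 0.817 × 550.9 = 450.1 → ξ₂ = 305.2 mol.
Outlet amounts (n = n₀ + Σ ν·ξ):
  E: 550.9 − 1(144.9) − 1(305.2) = 100.8
  H: 0 + 1(144.9) = 144.9
  F: 0 + 2(305.2) = 610.4
  D: 0 + 1(305.2) = 305.2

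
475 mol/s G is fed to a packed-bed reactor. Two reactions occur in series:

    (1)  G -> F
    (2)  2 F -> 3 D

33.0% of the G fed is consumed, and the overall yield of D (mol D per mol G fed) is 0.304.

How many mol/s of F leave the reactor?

60.5 mol/s

Conversion of G: G consumed = 1ξ₁ = 0.33 × 475 → ξ₁ = 156.8 mol/s.
Yield of D: 3ξ₂ / 475 = 0.304 → ξ₂ = 48.13 mol/s.
Outlet amounts (n = n₀ + Σ ν·ξ):
  G: 475 − 1(156.8) = 318.2
  F: 0 + 1(156.8) − 2(48.13) = 60.48
  D: 0 + 3(48.13) = 144.4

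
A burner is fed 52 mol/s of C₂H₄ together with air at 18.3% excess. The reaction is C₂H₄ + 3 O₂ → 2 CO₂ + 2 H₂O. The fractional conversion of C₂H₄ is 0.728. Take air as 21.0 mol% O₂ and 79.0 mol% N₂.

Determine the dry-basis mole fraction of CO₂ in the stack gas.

0.0885

Stoichiometric O₂ = 3 × 52 = 156 mol/s; O₂ fed = 156 × 1.183 = 184.5 mol/s.
N₂ fed = 184.5 × 79/21 = 694.3 mol/s.
Fuel reacted = 0.728 × 52 → ξ = 37.86 mol/s.
Outlet (n = n₀ + ν ξ):
  C₂H₄: 52 − 1(37.86) = 14.14
  O₂: 184.5 − 3(37.86) = 70.98
  N₂: 694.3 (inert)
  CO₂: 0 + 2(37.86) = 75.71
  H₂O: 0 + 2(37.86) = 75.71
Dry total = 855.1 mol/s; y_CO₂ (dry) = 75.71 / 855.1 = 0.08854.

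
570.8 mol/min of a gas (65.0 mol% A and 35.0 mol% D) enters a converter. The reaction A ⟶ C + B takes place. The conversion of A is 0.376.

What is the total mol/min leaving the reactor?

A reacted = 0.376 × 371 = 139.5 mol/min; ν_A = −1, so ξ = 139.5/1 = 139.5 mol/min.
Outlet amounts (n = n₀ + ν ξ):
  A: 371 − 1(139.5) = 231.5
  C: 0 + 1(139.5) = 139.5
  B: 0 + 1(139.5) = 139.5
  D: 199.8 (inert)
Total out = 231.5 + 139.5 + 139.5 + 199.8 = 710.3 mol/min.

710 mol/min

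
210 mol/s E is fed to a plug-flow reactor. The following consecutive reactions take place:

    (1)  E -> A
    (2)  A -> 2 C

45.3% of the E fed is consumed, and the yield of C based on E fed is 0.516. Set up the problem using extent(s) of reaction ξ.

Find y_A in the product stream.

Conversion of E: E consumed = 1ξ₁ = 0.453 × 210 → ξ₁ = 95.13 mol/s.
Yield of C: 2ξ₂ / 210 = 0.516 → ξ₂ = 54.18 mol/s.
Outlet amounts (n = n₀ + Σ ν·ξ):
  E: 210 − 1(95.13) = 114.9
  A: 0 + 1(95.13) − 1(54.18) = 40.95
  C: 0 + 2(54.18) = 108.4
Total out = 264.2 mol/s; y_A = 40.95 / 264.2 = 0.155.

0.155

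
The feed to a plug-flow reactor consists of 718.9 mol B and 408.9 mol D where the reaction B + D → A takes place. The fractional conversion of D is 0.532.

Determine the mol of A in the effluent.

D reacted = 0.532 × 408.9 = 217.5 mol; ν_D = −1, so ξ = 217.5/1 = 217.5 mol.
Outlet amounts (n = n₀ + ν ξ):
  B: 718.9 − 1(217.5) = 501.4
  D: 408.9 − 1(217.5) = 191.4
  A: 0 + 1(217.5) = 217.5

218 mol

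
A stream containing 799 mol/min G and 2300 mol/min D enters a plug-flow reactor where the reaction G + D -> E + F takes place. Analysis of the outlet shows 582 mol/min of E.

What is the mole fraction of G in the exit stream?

For E: n = n₀ + 1ξ → 582 = 0 + 1ξ, giving ξ = 582 mol/min.
Outlet amounts (n = n₀ + ν ξ):
  G: 799 − 1(582) = 217
  D: 2300 − 1(582) = 1718
  E: 0 + 1(582) = 582
  F: 0 + 1(582) = 582
Total out = 3099 mol/min; y_G = 217 / 3099 = 0.07002.

0.07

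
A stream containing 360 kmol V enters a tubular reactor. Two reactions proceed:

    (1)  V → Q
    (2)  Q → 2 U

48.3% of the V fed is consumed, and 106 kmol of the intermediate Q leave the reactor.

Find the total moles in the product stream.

Conversion of V: V consumed = 1ξ₁ = 0.483 × 360 → ξ₁ = 173.9 kmol.
Q balance: n_Q = 0 + 1ξ₁ − 1ξ₂ = 106 → ξ₂ = (1·173.9 − 106)/1 = 67.88 kmol.
Outlet amounts (n = n₀ + Σ ν·ξ):
  V: 360 − 1(173.9) = 186.1
  Q: 0 + 1(173.9) − 1(67.88) = 106
  U: 0 + 2(67.88) = 135.8
Total out = 186.1 + 106 + 135.8 = 427.9 kmol.

428 kmol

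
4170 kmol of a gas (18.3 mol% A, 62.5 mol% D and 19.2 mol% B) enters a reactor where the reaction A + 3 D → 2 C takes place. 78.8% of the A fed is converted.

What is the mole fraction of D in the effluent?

A reacted = 0.788 × 763.1 = 601.3 kmol; ν_A = −1, so ξ = 601.3/1 = 601.3 kmol.
Outlet amounts (n = n₀ + ν ξ):
  A: 763.1 − 1(601.3) = 161.8
  D: 2606 − 3(601.3) = 802.3
  C: 0 + 2(601.3) = 1203
  B: 800.6 (inert)
Total out = 2967 kmol; y_D = 802.3 / 2967 = 0.2704.

0.27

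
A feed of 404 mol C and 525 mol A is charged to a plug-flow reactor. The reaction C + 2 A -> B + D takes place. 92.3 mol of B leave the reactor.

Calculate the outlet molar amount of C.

For B: n = n₀ + 1ξ → 92.3 = 0 + 1ξ, giving ξ = 92.3 mol.
Outlet amounts (n = n₀ + ν ξ):
  C: 404 − 1(92.3) = 311.7
  A: 525 − 2(92.3) = 340.4
  B: 0 + 1(92.3) = 92.3
  D: 0 + 1(92.3) = 92.3

312 mol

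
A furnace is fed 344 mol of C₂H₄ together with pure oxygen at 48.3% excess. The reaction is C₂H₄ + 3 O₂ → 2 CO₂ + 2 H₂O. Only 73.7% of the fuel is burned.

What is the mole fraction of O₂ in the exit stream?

0.411

Stoichiometric O₂ = 3 × 344 = 1032 mol; O₂ fed = 1032 × 1.483 = 1530 mol.
Fuel reacted = 0.737 × 344 → ξ = 253.5 mol.
Outlet (n = n₀ + ν ξ):
  C₂H₄: 344 − 1(253.5) = 90.47
  O₂: 1530 − 3(253.5) = 769.9
  CO₂: 0 + 2(253.5) = 507.1
  H₂O: 0 + 2(253.5) = 507.1
Total out = 1874 mol; y_O₂ = 769.9 / 1874 = 0.4107.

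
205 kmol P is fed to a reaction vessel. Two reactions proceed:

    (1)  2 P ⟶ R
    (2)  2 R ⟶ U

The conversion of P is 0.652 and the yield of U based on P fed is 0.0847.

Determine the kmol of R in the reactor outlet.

32.1 kmol

Conversion of P: P consumed = 2ξ₁ = 0.652 × 205 → ξ₁ = 66.83 kmol.
Yield of U: 1ξ₂ / 205 = 0.0847 → ξ₂ = 17.36 kmol.
Outlet amounts (n = n₀ + Σ ν·ξ):
  P: 205 − 2(66.83) = 71.34
  R: 0 + 1(66.83) − 2(17.36) = 32.1
  U: 0 + 1(17.36) = 17.36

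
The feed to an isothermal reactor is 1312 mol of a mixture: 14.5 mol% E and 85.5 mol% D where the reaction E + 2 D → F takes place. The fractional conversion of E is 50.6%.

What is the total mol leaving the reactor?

E reacted = 0.506 × 190.2 = 96.26 mol; ν_E = −1, so ξ = 96.26/1 = 96.26 mol.
Outlet amounts (n = n₀ + ν ξ):
  E: 190.2 − 1(96.26) = 93.98
  D: 1122 − 2(96.26) = 929.2
  F: 0 + 1(96.26) = 96.26
Total out = 93.98 + 929.2 + 96.26 = 1119 mol.

1120 mol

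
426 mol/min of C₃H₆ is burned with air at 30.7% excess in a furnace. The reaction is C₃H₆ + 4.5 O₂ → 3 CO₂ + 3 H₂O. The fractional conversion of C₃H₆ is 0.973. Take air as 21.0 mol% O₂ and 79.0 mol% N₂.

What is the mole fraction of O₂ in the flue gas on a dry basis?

Stoichiometric O₂ = 4.5 × 426 = 1917 mol/min; O₂ fed = 1917 × 1.307 = 2506 mol/min.
N₂ fed = 2506 × 79/21 = 9426 mol/min.
Fuel reacted = 0.973 × 426 → ξ = 414.5 mol/min.
Outlet (n = n₀ + ν ξ):
  C₃H₆: 426 − 1(414.5) = 11.5
  O₂: 2506 − 4.5(414.5) = 640.3
  N₂: 9426 (inert)
  CO₂: 0 + 3(414.5) = 1243
  H₂O: 0 + 3(414.5) = 1243
Dry total = 11320 mol/min; y_O₂ (dry) = 640.3 / 11320 = 0.05656.

0.0566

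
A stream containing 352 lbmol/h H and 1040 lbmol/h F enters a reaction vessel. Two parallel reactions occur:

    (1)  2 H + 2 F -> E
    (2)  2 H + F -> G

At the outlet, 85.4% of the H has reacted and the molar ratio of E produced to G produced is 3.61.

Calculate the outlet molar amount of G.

32.6 lbmol/h

Conversion of H: H consumed = 0.854 × 352 = 300.6 lbmol/h = 2ξ₁ + 2ξ₂.
Selectivity: 1ξ₁ / (1ξ₂) = 3.61 → ξ₁ = 3.61 ξ₂.
Substitute: (2·3.61 + 2) ξ₂ = 300.6 → ξ₂ = 32.6 lbmol/h, ξ₁ = 117.7 lbmol/h.
Outlet amounts (n = n₀ + Σ ν·ξ):
  H: 352 − 2(117.7) − 2(32.6) = 51.39
  F: 1040 − 2(117.7) − 1(32.6) = 772
  E: 0 + 1(117.7) = 117.7
  G: 0 + 1(32.6) = 32.6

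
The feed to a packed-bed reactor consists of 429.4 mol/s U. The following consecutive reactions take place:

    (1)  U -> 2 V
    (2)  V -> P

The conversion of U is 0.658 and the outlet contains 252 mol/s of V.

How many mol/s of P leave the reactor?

Conversion of U: U consumed = 1ξ₁ = 0.658 × 429.4 → ξ₁ = 282.5 mol/s.
V balance: n_V = 0 + 2ξ₁ − 1ξ₂ = 252 → ξ₂ = (2·282.5 − 252)/1 = 313.1 mol/s.
Outlet amounts (n = n₀ + Σ ν·ξ):
  U: 429.4 − 1(282.5) = 146.9
  V: 0 + 2(282.5) − 1(313.1) = 252
  P: 0 + 1(313.1) = 313.1

313 mol/s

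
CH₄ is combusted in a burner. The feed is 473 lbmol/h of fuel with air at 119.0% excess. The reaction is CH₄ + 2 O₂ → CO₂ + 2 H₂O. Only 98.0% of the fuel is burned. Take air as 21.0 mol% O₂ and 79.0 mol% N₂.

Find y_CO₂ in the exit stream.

Stoichiometric O₂ = 2 × 473 = 946 lbmol/h; O₂ fed = 946 × 2.190 = 2072 lbmol/h.
N₂ fed = 2072 × 79/21 = 7794 lbmol/h.
Fuel reacted = 0.98 × 473 → ξ = 463.5 lbmol/h.
Outlet (n = n₀ + ν ξ):
  CH₄: 473 − 1(463.5) = 9.46
  O₂: 2072 − 2(463.5) = 1145
  N₂: 7794 (inert)
  CO₂: 0 + 1(463.5) = 463.5
  H₂O: 0 + 2(463.5) = 927.1
Total out = 10340 lbmol/h; y_CO₂ = 463.5 / 10340 = 0.04484.

0.0448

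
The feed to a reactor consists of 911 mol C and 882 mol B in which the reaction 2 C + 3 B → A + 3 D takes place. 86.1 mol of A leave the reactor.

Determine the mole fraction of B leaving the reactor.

For A: n = n₀ + 1ξ → 86.1 = 0 + 1ξ, giving ξ = 86.1 mol.
Outlet amounts (n = n₀ + ν ξ):
  C: 911 − 2(86.1) = 738.8
  B: 882 − 3(86.1) = 623.7
  A: 0 + 1(86.1) = 86.1
  D: 0 + 3(86.1) = 258.3
Total out = 1707 mol; y_B = 623.7 / 1707 = 0.3654.

0.365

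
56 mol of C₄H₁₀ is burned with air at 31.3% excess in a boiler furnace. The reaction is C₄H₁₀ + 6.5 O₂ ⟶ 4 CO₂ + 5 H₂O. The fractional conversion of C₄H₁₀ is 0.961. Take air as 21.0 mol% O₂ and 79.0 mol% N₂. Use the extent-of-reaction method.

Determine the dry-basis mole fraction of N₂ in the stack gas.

Stoichiometric O₂ = 6.5 × 56 = 364 mol; O₂ fed = 364 × 1.313 = 477.9 mol.
N₂ fed = 477.9 × 79/21 = 1798 mol.
Fuel reacted = 0.961 × 56 → ξ = 53.82 mol.
Outlet (n = n₀ + ν ξ):
  C₄H₁₀: 56 − 1(53.82) = 2.184
  O₂: 477.9 − 6.5(53.82) = 128.1
  N₂: 1798 (inert)
  CO₂: 0 + 4(53.82) = 215.3
  H₂O: 0 + 5(53.82) = 269.1
Dry total = 2144 mol; y_N₂ (dry) = 1798 / 2144 = 0.8388.

0.839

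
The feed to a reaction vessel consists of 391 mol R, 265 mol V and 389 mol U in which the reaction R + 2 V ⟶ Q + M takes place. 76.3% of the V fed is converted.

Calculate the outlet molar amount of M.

V reacted = 0.763 × 265 = 202.2 mol; ν_V = −2, so ξ = 202.2/2 = 101.1 mol.
Outlet amounts (n = n₀ + ν ξ):
  R: 391 − 1(101.1) = 289.9
  V: 265 − 2(101.1) = 62.81
  Q: 0 + 1(101.1) = 101.1
  M: 0 + 1(101.1) = 101.1
  U: 389 (inert)

101 mol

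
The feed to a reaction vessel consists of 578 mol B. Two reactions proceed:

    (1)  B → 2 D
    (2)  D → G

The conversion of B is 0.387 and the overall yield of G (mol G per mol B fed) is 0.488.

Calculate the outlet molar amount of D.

Conversion of B: B consumed = 1ξ₁ = 0.387 × 578 → ξ₁ = 223.7 mol.
Yield of G: 1ξ₂ / 578 = 0.488 → ξ₂ = 282.1 mol.
Outlet amounts (n = n₀ + Σ ν·ξ):
  B: 578 − 1(223.7) = 354.3
  D: 0 + 2(223.7) − 1(282.1) = 165.3
  G: 0 + 1(282.1) = 282.1

165 mol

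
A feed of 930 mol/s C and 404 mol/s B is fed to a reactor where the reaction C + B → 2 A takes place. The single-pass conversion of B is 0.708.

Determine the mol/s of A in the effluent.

B reacted = 0.708 × 404 = 286 mol/s; ν_B = −1, so ξ = 286/1 = 286 mol/s.
Outlet amounts (n = n₀ + ν ξ):
  C: 930 − 1(286) = 644
  B: 404 − 1(286) = 118
  A: 0 + 2(286) = 572.1

572 mol/s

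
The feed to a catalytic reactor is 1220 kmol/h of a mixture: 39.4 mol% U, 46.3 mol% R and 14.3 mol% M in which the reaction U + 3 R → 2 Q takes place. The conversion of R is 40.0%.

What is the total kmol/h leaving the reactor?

1070 kmol/h

R reacted = 0.4 × 564.9 = 225.9 kmol/h; ν_R = −3, so ξ = 225.9/3 = 75.31 kmol/h.
Outlet amounts (n = n₀ + ν ξ):
  U: 480.7 − 1(75.31) = 405.4
  R: 564.9 − 3(75.31) = 338.9
  Q: 0 + 2(75.31) = 150.6
  M: 174.5 (inert)
Total out = 405.4 + 338.9 + 150.6 + 174.5 = 1069 kmol/h.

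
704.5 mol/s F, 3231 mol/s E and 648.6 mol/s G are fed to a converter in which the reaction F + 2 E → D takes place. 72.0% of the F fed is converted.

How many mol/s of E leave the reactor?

2220 mol/s

F reacted = 0.72 × 704.5 = 507.2 mol/s; ν_F = −1, so ξ = 507.2/1 = 507.2 mol/s.
Outlet amounts (n = n₀ + ν ξ):
  F: 704.5 − 1(507.2) = 197.3
  E: 3231 − 2(507.2) = 2217
  D: 0 + 1(507.2) = 507.2
  G: 648.6 (inert)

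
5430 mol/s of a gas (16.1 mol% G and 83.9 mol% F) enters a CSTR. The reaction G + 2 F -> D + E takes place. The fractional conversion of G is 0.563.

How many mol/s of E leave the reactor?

492 mol/s

G reacted = 0.563 × 874.2 = 492.2 mol/s; ν_G = −1, so ξ = 492.2/1 = 492.2 mol/s.
Outlet amounts (n = n₀ + ν ξ):
  G: 874.2 − 1(492.2) = 382
  F: 4556 − 2(492.2) = 3571
  D: 0 + 1(492.2) = 492.2
  E: 0 + 1(492.2) = 492.2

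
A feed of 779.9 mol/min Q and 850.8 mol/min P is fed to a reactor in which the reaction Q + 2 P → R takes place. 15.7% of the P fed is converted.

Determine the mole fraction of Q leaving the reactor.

0.476

P reacted = 0.157 × 850.8 = 133.6 mol/min; ν_P = −2, so ξ = 133.6/2 = 66.79 mol/min.
Outlet amounts (n = n₀ + ν ξ):
  Q: 779.9 − 1(66.79) = 713.1
  P: 850.8 − 2(66.79) = 717.2
  R: 0 + 1(66.79) = 66.79
Total out = 1497 mol/min; y_Q = 713.1 / 1497 = 0.4763.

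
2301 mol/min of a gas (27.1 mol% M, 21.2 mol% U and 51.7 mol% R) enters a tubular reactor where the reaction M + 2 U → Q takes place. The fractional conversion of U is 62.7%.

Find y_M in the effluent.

U reacted = 0.627 × 487.8 = 305.9 mol/min; ν_U = −2, so ξ = 305.9/2 = 152.9 mol/min.
Outlet amounts (n = n₀ + ν ξ):
  M: 623.6 − 1(152.9) = 470.6
  U: 487.8 − 2(152.9) = 182
  Q: 0 + 1(152.9) = 152.9
  R: 1190 (inert)
Total out = 1995 mol/min; y_M = 470.6 / 1995 = 0.2359.

0.236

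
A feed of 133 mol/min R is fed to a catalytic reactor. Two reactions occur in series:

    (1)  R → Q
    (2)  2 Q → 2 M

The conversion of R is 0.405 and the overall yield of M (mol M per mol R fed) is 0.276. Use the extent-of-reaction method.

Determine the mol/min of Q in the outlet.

17.2 mol/min

Conversion of R: R consumed = 1ξ₁ = 0.405 × 133 → ξ₁ = 53.87 mol/min.
Yield of M: 2ξ₂ / 133 = 0.276 → ξ₂ = 18.35 mol/min.
Outlet amounts (n = n₀ + Σ ν·ξ):
  R: 133 − 1(53.87) = 79.13
  Q: 0 + 1(53.87) − 2(18.35) = 17.16
  M: 0 + 2(18.35) = 36.71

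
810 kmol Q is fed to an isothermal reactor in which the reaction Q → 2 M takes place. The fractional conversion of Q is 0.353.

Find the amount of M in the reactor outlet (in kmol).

Q reacted = 0.353 × 810 = 285.9 kmol; ν_Q = −1, so ξ = 285.9/1 = 285.9 kmol.
Outlet amounts (n = n₀ + ν ξ):
  Q: 810 − 1(285.9) = 524.1
  M: 0 + 2(285.9) = 571.9

572 kmol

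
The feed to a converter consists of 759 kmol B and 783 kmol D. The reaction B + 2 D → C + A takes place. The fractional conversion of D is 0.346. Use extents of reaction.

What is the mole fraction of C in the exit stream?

0.0963

D reacted = 0.346 × 783 = 270.9 kmol; ν_D = −2, so ξ = 270.9/2 = 135.5 kmol.
Outlet amounts (n = n₀ + ν ξ):
  B: 759 − 1(135.5) = 623.5
  D: 783 − 2(135.5) = 512.1
  C: 0 + 1(135.5) = 135.5
  A: 0 + 1(135.5) = 135.5
Total out = 1407 kmol; y_C = 135.5 / 1407 = 0.09631.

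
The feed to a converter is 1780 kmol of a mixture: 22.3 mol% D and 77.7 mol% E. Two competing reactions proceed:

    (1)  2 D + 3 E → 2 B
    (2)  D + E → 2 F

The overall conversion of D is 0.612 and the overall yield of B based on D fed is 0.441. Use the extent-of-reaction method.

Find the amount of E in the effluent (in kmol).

Yield of B: 2ξ₁ / 396.9 = 0.441 → ξ₁ = 87.53 kmol.
Conversion of D: 2ξ₁ + 1ξ₂ = 0.612 × 396.9 = 242.9 → ξ₂ = 67.88 kmol.
Outlet amounts (n = n₀ + Σ ν·ξ):
  D: 396.9 − 2(87.53) − 1(67.88) = 154
  E: 1383 − 3(87.53) − 1(67.88) = 1053
  B: 0 + 2(87.53) = 175.1
  F: 0 + 2(67.88) = 135.8

1050 kmol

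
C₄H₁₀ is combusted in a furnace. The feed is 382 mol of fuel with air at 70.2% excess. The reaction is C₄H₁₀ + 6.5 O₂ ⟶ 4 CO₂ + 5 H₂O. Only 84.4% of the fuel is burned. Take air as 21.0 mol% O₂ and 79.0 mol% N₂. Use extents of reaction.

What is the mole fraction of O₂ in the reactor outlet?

0.101

Stoichiometric O₂ = 6.5 × 382 = 2483 mol; O₂ fed = 2483 × 1.702 = 4226 mol.
N₂ fed = 4226 × 79/21 = 15900 mol.
Fuel reacted = 0.844 × 382 → ξ = 322.4 mol.
Outlet (n = n₀ + ν ξ):
  C₄H₁₀: 382 − 1(322.4) = 59.59
  O₂: 4226 − 6.5(322.4) = 2130
  N₂: 15900 (inert)
  CO₂: 0 + 4(322.4) = 1290
  H₂O: 0 + 5(322.4) = 1612
Total out = 20990 mol; y_O₂ = 2130 / 20990 = 0.1015.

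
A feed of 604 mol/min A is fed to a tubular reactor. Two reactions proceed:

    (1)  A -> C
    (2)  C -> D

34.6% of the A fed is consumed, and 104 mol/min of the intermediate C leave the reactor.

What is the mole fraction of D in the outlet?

Conversion of A: A consumed = 1ξ₁ = 0.346 × 604 → ξ₁ = 209 mol/min.
C balance: n_C = 0 + 1ξ₁ − 1ξ₂ = 104 → ξ₂ = (1·209 − 104)/1 = 105 mol/min.
Outlet amounts (n = n₀ + Σ ν·ξ):
  A: 604 − 1(209) = 395
  C: 0 + 1(209) − 1(105) = 104
  D: 0 + 1(105) = 105
Total out = 604 mol/min; y_D = 105 / 604 = 0.1738.

0.174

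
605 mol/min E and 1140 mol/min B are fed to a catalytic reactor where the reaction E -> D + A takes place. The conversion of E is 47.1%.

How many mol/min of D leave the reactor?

285 mol/min

E reacted = 0.471 × 605 = 285 mol/min; ν_E = −1, so ξ = 285/1 = 285 mol/min.
Outlet amounts (n = n₀ + ν ξ):
  E: 605 − 1(285) = 320
  D: 0 + 1(285) = 285
  A: 0 + 1(285) = 285
  B: 1140 (inert)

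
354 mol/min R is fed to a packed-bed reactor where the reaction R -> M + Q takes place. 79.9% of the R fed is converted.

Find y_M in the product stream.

0.444

R reacted = 0.799 × 354 = 282.8 mol/min; ν_R = −1, so ξ = 282.8/1 = 282.8 mol/min.
Outlet amounts (n = n₀ + ν ξ):
  R: 354 − 1(282.8) = 71.15
  M: 0 + 1(282.8) = 282.8
  Q: 0 + 1(282.8) = 282.8
Total out = 636.8 mol/min; y_M = 282.8 / 636.8 = 0.4441.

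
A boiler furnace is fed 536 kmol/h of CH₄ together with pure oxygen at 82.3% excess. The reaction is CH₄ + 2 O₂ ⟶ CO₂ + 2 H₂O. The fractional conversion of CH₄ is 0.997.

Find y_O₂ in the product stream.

0.356

Stoichiometric O₂ = 2 × 536 = 1072 kmol/h; O₂ fed = 1072 × 1.823 = 1954 kmol/h.
Fuel reacted = 0.997 × 536 → ξ = 534.4 kmol/h.
Outlet (n = n₀ + ν ξ):
  CH₄: 536 − 1(534.4) = 1.608
  O₂: 1954 − 2(534.4) = 885.5
  CO₂: 0 + 1(534.4) = 534.4
  H₂O: 0 + 2(534.4) = 1069
Total out = 2490 kmol/h; y_O₂ = 885.5 / 2490 = 0.3556.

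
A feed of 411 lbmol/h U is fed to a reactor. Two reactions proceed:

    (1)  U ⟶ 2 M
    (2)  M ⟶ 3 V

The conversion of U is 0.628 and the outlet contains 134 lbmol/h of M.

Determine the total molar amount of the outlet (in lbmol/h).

1430 lbmol/h

Conversion of U: U consumed = 1ξ₁ = 0.628 × 411 → ξ₁ = 258.1 lbmol/h.
M balance: n_M = 0 + 2ξ₁ − 1ξ₂ = 134 → ξ₂ = (2·258.1 − 134)/1 = 382.2 lbmol/h.
Outlet amounts (n = n₀ + Σ ν·ξ):
  U: 411 − 1(258.1) = 152.9
  M: 0 + 2(258.1) − 1(382.2) = 134
  V: 0 + 3(382.2) = 1147
Total out = 152.9 + 134 + 1147 = 1434 lbmol/h.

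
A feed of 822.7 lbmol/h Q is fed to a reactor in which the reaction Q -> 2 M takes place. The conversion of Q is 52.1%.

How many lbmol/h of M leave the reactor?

Q reacted = 0.521 × 822.7 = 428.6 lbmol/h; ν_Q = −1, so ξ = 428.6/1 = 428.6 lbmol/h.
Outlet amounts (n = n₀ + ν ξ):
  Q: 822.7 − 1(428.6) = 394.1
  M: 0 + 2(428.6) = 857.3

857 lbmol/h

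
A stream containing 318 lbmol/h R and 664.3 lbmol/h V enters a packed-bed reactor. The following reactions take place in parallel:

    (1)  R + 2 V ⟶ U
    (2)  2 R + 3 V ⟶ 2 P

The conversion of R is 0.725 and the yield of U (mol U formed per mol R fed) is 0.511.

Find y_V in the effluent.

Yield of U: 1ξ₁ / 318 = 0.511 → ξ₁ = 162.5 lbmol/h.
Conversion of R: 1ξ₁ + 2ξ₂ = 0.725 × 318 = 230.5 → ξ₂ = 34.03 lbmol/h.
Outlet amounts (n = n₀ + Σ ν·ξ):
  R: 318 − 1(162.5) − 2(34.03) = 87.45
  V: 664.3 − 2(162.5) − 3(34.03) = 237.2
  U: 0 + 1(162.5) = 162.5
  P: 0 + 2(34.03) = 68.05
Total out = 555.2 lbmol/h; y_V = 237.2 / 555.2 = 0.4273.

0.427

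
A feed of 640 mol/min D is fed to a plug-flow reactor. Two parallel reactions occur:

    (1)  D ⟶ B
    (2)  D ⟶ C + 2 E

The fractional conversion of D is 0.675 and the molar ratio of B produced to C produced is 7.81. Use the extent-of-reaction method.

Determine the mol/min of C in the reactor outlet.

Conversion of D: D consumed = 0.675 × 640 = 432 mol/min = 1ξ₁ + 1ξ₂.
Selectivity: 1ξ₁ / (1ξ₂) = 7.81 → ξ₁ = 7.81 ξ₂.
Substitute: (1·7.81 + 1) ξ₂ = 432 → ξ₂ = 49.04 mol/min, ξ₁ = 383 mol/min.
Outlet amounts (n = n₀ + Σ ν·ξ):
  D: 640 − 1(383) − 1(49.04) = 208
  B: 0 + 1(383) = 383
  C: 0 + 1(49.04) = 49.04
  E: 0 + 2(49.04) = 98.07

49 mol/min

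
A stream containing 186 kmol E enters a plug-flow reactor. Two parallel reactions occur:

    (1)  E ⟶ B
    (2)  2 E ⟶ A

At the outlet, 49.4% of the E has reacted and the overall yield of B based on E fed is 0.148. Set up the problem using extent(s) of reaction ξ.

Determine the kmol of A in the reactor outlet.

32.2 kmol

Yield of B: 1ξ₁ / 186 = 0.148 → ξ₁ = 27.53 kmol.
Conversion of E: 1ξ₁ + 2ξ₂ = 0.494 × 186 = 91.88 → ξ₂ = 32.18 kmol.
Outlet amounts (n = n₀ + Σ ν·ξ):
  E: 186 − 1(27.53) − 2(32.18) = 94.12
  B: 0 + 1(27.53) = 27.53
  A: 0 + 1(32.18) = 32.18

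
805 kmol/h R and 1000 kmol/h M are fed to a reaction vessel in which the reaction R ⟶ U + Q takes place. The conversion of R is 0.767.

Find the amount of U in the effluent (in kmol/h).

617 kmol/h

R reacted = 0.767 × 805 = 617.4 kmol/h; ν_R = −1, so ξ = 617.4/1 = 617.4 kmol/h.
Outlet amounts (n = n₀ + ν ξ):
  R: 805 − 1(617.4) = 187.6
  U: 0 + 1(617.4) = 617.4
  Q: 0 + 1(617.4) = 617.4
  M: 1000 (inert)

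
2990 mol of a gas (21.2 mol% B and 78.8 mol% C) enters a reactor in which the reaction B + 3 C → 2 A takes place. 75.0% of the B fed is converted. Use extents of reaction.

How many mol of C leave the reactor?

B reacted = 0.75 × 633.9 = 475.4 mol; ν_B = −1, so ξ = 475.4/1 = 475.4 mol.
Outlet amounts (n = n₀ + ν ξ):
  B: 633.9 − 1(475.4) = 158.5
  C: 2356 − 3(475.4) = 929.9
  A: 0 + 2(475.4) = 950.8

930 mol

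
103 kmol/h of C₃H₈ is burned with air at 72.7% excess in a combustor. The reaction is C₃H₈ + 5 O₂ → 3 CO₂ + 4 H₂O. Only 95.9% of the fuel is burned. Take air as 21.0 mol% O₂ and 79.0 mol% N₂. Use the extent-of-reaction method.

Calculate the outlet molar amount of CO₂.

296 kmol/h

Stoichiometric O₂ = 5 × 103 = 515 kmol/h; O₂ fed = 515 × 1.727 = 889.4 kmol/h.
N₂ fed = 889.4 × 79/21 = 3346 kmol/h.
Fuel reacted = 0.959 × 103 → ξ = 98.78 kmol/h.
Outlet (n = n₀ + ν ξ):
  C₃H₈: 103 − 1(98.78) = 4.223
  O₂: 889.4 − 5(98.78) = 395.5
  N₂: 3346 (inert)
  CO₂: 0 + 3(98.78) = 296.3
  H₂O: 0 + 4(98.78) = 395.1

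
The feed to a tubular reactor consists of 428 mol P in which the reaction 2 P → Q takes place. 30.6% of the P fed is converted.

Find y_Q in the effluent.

P reacted = 0.306 × 428 = 131 mol; ν_P = −2, so ξ = 131/2 = 65.48 mol.
Outlet amounts (n = n₀ + ν ξ):
  P: 428 − 2(65.48) = 297
  Q: 0 + 1(65.48) = 65.48
Total out = 362.5 mol; y_Q = 65.48 / 362.5 = 0.1806.

0.181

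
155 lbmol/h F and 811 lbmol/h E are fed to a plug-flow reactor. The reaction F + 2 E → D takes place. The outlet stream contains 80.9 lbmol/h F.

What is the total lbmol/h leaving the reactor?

818 lbmol/h

For F: n = n₀ − 1ξ → 80.9 = 155 − 1ξ, giving ξ = 74.1 lbmol/h.
Outlet amounts (n = n₀ + ν ξ):
  F: 155 − 1(74.1) = 80.9
  E: 811 − 2(74.1) = 662.8
  D: 0 + 1(74.1) = 74.1
Total out = 80.9 + 662.8 + 74.1 = 817.8 lbmol/h.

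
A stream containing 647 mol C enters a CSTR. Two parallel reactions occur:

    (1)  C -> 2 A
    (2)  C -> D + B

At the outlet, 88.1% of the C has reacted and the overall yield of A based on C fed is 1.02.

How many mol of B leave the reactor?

Yield of A: 2ξ₁ / 647 = 1.02 → ξ₁ = 330 mol.
Conversion of C: 1ξ₁ + 1ξ₂ = 0.881 × 647 = 570 → ξ₂ = 240 mol.
Outlet amounts (n = n₀ + Σ ν·ξ):
  C: 647 − 1(330) − 1(240) = 76.99
  A: 0 + 2(330) = 659.9
  D: 0 + 1(240) = 240
  B: 0 + 1(240) = 240

240 mol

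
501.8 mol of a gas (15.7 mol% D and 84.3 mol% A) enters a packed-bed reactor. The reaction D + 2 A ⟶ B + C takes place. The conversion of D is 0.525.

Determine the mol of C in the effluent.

41.4 mol

D reacted = 0.525 × 78.78 = 41.36 mol; ν_D = −1, so ξ = 41.36/1 = 41.36 mol.
Outlet amounts (n = n₀ + ν ξ):
  D: 78.78 − 1(41.36) = 37.42
  A: 423 − 2(41.36) = 340.3
  B: 0 + 1(41.36) = 41.36
  C: 0 + 1(41.36) = 41.36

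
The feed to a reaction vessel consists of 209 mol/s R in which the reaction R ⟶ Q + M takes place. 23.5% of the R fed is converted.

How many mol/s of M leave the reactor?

49.1 mol/s

R reacted = 0.235 × 209 = 49.11 mol/s; ν_R = −1, so ξ = 49.11/1 = 49.11 mol/s.
Outlet amounts (n = n₀ + ν ξ):
  R: 209 − 1(49.11) = 159.9
  Q: 0 + 1(49.11) = 49.11
  M: 0 + 1(49.11) = 49.11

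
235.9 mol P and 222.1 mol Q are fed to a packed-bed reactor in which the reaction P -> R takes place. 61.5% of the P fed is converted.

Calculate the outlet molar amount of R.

145 mol

P reacted = 0.615 × 235.9 = 145.1 mol; ν_P = −1, so ξ = 145.1/1 = 145.1 mol.
Outlet amounts (n = n₀ + ν ξ):
  P: 235.9 − 1(145.1) = 90.82
  R: 0 + 1(145.1) = 145.1
  Q: 222.1 (inert)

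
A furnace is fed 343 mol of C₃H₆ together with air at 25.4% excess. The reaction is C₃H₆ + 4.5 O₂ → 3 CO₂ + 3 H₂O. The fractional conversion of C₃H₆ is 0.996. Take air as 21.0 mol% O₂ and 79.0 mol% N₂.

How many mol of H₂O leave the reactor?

1020 mol

Stoichiometric O₂ = 4.5 × 343 = 1544 mol; O₂ fed = 1544 × 1.254 = 1936 mol.
N₂ fed = 1936 × 79/21 = 7281 mol.
Fuel reacted = 0.996 × 343 → ξ = 341.6 mol.
Outlet (n = n₀ + ν ξ):
  C₃H₆: 343 − 1(341.6) = 1.372
  O₂: 1936 − 4.5(341.6) = 398.2
  N₂: 7281 (inert)
  CO₂: 0 + 3(341.6) = 1025
  H₂O: 0 + 3(341.6) = 1025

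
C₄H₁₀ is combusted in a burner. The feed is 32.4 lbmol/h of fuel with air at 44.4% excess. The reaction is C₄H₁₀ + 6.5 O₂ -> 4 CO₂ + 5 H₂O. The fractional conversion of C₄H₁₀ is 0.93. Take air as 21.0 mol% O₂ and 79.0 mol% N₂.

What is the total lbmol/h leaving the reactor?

1530 lbmol/h

Stoichiometric O₂ = 6.5 × 32.4 = 210.6 lbmol/h; O₂ fed = 210.6 × 1.444 = 304.1 lbmol/h.
N₂ fed = 304.1 × 79/21 = 1144 lbmol/h.
Fuel reacted = 0.93 × 32.4 → ξ = 30.13 lbmol/h.
Outlet (n = n₀ + ν ξ):
  C₄H₁₀: 32.4 − 1(30.13) = 2.268
  O₂: 304.1 − 6.5(30.13) = 108.2
  N₂: 1144 (inert)
  CO₂: 0 + 4(30.13) = 120.5
  H₂O: 0 + 5(30.13) = 150.7
Total out = 2.268 + 108.2 + 1144 + 120.5 + 150.7 = 1526 lbmol/h.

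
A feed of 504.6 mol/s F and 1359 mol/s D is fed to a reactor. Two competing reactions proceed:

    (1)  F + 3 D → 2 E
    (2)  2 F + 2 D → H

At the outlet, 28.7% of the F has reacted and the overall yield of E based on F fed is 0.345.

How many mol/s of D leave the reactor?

Yield of E: 2ξ₁ / 504.6 = 0.345 → ξ₁ = 87.04 mol/s.
Conversion of F: 1ξ₁ + 2ξ₂ = 0.287 × 504.6 = 144.8 → ξ₂ = 28.89 mol/s.
Outlet amounts (n = n₀ + Σ ν·ξ):
  F: 504.6 − 1(87.04) − 2(28.89) = 359.8
  D: 1359 − 3(87.04) − 2(28.89) = 1040
  E: 0 + 2(87.04) = 174.1
  H: 0 + 1(28.89) = 28.89

1040 mol/s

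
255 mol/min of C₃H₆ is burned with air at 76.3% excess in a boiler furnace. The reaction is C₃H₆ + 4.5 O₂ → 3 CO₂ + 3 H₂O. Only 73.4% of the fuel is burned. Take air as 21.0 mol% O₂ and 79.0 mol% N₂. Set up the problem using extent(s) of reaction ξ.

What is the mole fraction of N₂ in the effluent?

Stoichiometric O₂ = 4.5 × 255 = 1148 mol/min; O₂ fed = 1148 × 1.763 = 2023 mol/min.
N₂ fed = 2023 × 79/21 = 7610 mol/min.
Fuel reacted = 0.734 × 255 → ξ = 187.2 mol/min.
Outlet (n = n₀ + ν ξ):
  C₃H₆: 255 − 1(187.2) = 67.83
  O₂: 2023 − 4.5(187.2) = 1181
  N₂: 7610 (inert)
  CO₂: 0 + 3(187.2) = 561.5
  H₂O: 0 + 3(187.2) = 561.5
Total out = 9982 mol/min; y_N₂ = 7610 / 9982 = 0.7624.

0.762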